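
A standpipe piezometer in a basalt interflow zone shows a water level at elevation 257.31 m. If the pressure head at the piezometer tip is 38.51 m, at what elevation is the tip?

z ≈ 218.80 m

z = h − ψ = 257.31 − 38.51 = 218.80 m.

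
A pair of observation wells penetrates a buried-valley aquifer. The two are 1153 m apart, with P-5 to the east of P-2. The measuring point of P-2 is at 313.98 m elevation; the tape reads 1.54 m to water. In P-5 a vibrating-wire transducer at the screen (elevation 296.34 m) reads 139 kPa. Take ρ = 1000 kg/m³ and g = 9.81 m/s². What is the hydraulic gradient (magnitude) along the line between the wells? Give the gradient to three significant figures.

Total head at P-2: h = 313.98 − 1.54 = 312.44 m.
Pressure head at P-5: ψ = P/(ρg) = 139×1000 / (1000 × 9.81) = 14.17 m.
Total head at P-5: h = z + ψ = 296.34 + 14.17 = 310.51 m.
Head difference: h(P-2) − h(P-5) = 312.44 − 310.51 = 1.93 m.
Hydraulic gradient: i = |Δh| / L = 1.93 / 1153 = 0.00167.

i ≈ 0.00167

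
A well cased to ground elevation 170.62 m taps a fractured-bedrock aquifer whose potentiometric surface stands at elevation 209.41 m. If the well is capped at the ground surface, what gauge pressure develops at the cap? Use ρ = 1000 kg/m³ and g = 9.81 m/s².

P ≈ 381 kPa

Head above the cap: Δh = 209.41 − 170.62 = 38.79 m.
P = ρgΔh = 1000 × 9.81 × 38.79 = 380530 Pa ≈ 381 kPa.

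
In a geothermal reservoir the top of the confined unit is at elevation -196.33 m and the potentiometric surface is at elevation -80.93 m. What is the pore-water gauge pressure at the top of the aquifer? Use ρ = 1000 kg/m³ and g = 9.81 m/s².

P ≈ 1130 kPa

Pressure head at the aquifer top: ψ = h − z = -80.93 − (-196.33) = 115.40 m.
P = ρgψ = 1000 × 9.81 × 115.40 = 1132074 Pa ≈ 1130 kPa.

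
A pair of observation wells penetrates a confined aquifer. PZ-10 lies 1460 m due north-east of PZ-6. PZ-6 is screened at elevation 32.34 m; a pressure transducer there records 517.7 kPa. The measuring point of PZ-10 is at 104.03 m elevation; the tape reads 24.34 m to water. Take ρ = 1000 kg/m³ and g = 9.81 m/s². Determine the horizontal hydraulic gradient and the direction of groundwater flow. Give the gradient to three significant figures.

i ≈ 0.00371; groundwater flows toward the north-east

Pressure head at PZ-6: ψ = P/(ρg) = 517.7×1000 / (1000 × 9.81) = 52.77 m.
Total head at PZ-6: h = z + ψ = 32.34 + 52.77 = 85.11 m.
Total head at PZ-10: h = 104.03 − 24.34 = 79.69 m.
Head difference: h(PZ-6) − h(PZ-10) = 85.11 − 79.69 = 5.42 m.
Hydraulic gradient: i = |Δh| / L = 5.42 / 1460 = 0.00371.
Flow is from higher to lower head: from PZ-6 toward PZ-10, i.e. toward the north-east.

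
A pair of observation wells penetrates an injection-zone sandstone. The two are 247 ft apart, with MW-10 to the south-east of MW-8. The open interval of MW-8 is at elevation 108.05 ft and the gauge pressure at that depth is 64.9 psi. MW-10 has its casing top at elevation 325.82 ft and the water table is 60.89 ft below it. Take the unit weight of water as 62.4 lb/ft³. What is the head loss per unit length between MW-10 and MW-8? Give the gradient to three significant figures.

Pressure head at MW-8: ψ = 144·P/γ = 144 × 64.9 / 62.4 = 149.77 ft.
Total head at MW-8: h = z + ψ = 108.05 + 149.77 = 257.82 ft.
Total head at MW-10: h = 325.82 − 60.89 = 264.93 ft.
Head difference: h(MW-8) − h(MW-10) = 257.82 − 264.93 = -7.11 ft.
Hydraulic gradient: i = |Δh| / L = 7.11 / 247 = 0.0288.

i ≈ 0.0288 ft/ft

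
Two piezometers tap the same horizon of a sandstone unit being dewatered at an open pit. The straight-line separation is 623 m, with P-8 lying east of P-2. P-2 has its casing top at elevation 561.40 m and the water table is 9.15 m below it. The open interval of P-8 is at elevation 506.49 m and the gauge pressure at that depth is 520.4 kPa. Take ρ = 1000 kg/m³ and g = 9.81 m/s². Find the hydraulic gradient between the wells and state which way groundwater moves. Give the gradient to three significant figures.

i ≈ 0.0117; groundwater flows toward the west

Total head at P-2: h = 561.40 − 9.15 = 552.25 m.
Pressure head at P-8: ψ = P/(ρg) = 520.4×1000 / (1000 × 9.81) = 53.05 m.
Total head at P-8: h = z + ψ = 506.49 + 53.05 = 559.54 m.
Head difference: h(P-2) − h(P-8) = 552.25 − 559.54 = -7.29 m.
Hydraulic gradient: i = |Δh| / L = 7.29 / 623 = 0.0117.
Flow is from higher to lower head: from P-8 toward P-2, i.e. toward the west.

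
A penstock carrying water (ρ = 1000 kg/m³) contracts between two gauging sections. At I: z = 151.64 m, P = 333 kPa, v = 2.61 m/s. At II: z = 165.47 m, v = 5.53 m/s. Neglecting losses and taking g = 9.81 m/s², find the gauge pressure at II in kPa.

P₂ ≈ 185 kPa

Pressure head at I: ψ₁ = P₁/(ρg) = 333×1000 / (1000 × 9.81) = 33.94 m.
Velocity heads: v₁²/2g = 2.61²/19.62 = 0.347 m; v₂²/2g = 5.53²/19.62 = 1.559 m.
Total head H = z₁ + ψ₁ + v₁²/2g = 151.64 + 33.94 + 0.347 = 185.93 m.
ψ₂ = H − z₂ − v₂²/2g = 185.93 − 165.47 − 1.559 = 18.90 m.
P₂ = ρgψ₂ = 1000 × 9.81 × 18.90 ≈ 185 kPa.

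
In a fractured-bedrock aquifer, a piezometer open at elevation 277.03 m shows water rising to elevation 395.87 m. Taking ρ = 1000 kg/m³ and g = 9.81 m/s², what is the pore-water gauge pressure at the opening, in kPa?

P ≈ 1170 kPa

Pressure head ψ = h − z = 395.87 − 277.03 = 118.84 m.
P = ρgψ = 1000 × 9.81 × 118.84 = 1165820 Pa ≈ 1170 kPa.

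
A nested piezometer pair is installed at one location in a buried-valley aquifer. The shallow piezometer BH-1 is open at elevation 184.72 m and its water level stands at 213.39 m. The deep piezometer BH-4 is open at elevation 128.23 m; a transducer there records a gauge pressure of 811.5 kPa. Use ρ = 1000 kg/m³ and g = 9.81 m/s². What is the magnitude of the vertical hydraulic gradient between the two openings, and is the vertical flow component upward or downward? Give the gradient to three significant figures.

|i_v| ≈ 0.0432; vertical flow is downward

Total head at BH-1: h = 213.39 m (water level in the standpipe).
Pressure head at BH-4: ψ = P/(ρg) = 811.5×1000 / (1000 × 9.81) = 82.72 m.
Total head at BH-4: h = z + ψ = 128.23 + 82.72 = 210.95 m.
Δh = h(BH-1) − h(BH-4) = 213.39 − 210.95 = 2.44 m.
Vertical separation Δz = 184.72 − 128.23 = 56.49 m.
|i_v| = |Δh| / Δz = 2.44 / 56.49 = 0.0432.
Head is higher in the shallow piezometer, so vertical flow is downward (recharge condition).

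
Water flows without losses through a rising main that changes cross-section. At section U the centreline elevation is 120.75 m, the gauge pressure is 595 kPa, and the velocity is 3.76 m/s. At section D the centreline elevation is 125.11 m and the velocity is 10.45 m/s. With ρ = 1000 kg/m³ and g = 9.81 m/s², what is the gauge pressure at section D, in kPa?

Pressure head at U: ψ₁ = P₁/(ρg) = 595×1000 / (1000 × 9.81) = 60.65 m.
Velocity heads: v₁²/2g = 3.76²/19.62 = 0.721 m; v₂²/2g = 10.45²/19.62 = 5.566 m.
Total head H = z₁ + ψ₁ + v₁²/2g = 120.75 + 60.65 + 0.721 = 182.12 m.
ψ₂ = H − z₂ − v₂²/2g = 182.12 − 125.11 − 5.566 = 51.44 m.
P₂ = ρgψ₂ = 1000 × 9.81 × 51.44 ≈ 505 kPa.

P₂ ≈ 505 kPa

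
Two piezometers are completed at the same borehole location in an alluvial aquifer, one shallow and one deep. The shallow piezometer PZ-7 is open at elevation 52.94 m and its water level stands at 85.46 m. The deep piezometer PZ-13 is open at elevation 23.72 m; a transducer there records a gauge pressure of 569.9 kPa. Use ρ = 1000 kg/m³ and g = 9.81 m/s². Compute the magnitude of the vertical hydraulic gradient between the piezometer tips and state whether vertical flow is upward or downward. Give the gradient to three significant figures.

|i_v| ≈ 0.125; vertical flow is downward

Total head at PZ-7: h = 85.46 m (water level in the standpipe).
Pressure head at PZ-13: ψ = P/(ρg) = 569.9×1000 / (1000 × 9.81) = 58.09 m.
Total head at PZ-13: h = z + ψ = 23.72 + 58.09 = 81.81 m.
Δh = h(PZ-7) − h(PZ-13) = 85.46 − 81.81 = 3.65 m.
Vertical separation Δz = 52.94 − 23.72 = 29.22 m.
|i_v| = |Δh| / Δz = 3.65 / 29.22 = 0.125.
Head is higher in the shallow piezometer, so vertical flow is downward (recharge condition).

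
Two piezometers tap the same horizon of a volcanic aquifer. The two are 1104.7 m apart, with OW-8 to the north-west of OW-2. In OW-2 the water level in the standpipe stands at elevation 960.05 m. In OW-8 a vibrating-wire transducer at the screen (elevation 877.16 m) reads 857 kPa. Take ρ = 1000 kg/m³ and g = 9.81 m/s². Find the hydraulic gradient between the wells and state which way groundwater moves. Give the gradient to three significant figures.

Total head at OW-2: h = 960.05 m (water level in the piezometer is the total head).
Pressure head at OW-8: ψ = P/(ρg) = 857×1000 / (1000 × 9.81) = 87.36 m.
Total head at OW-8: h = z + ψ = 877.16 + 87.36 = 964.52 m.
Head difference: h(OW-2) − h(OW-8) = 960.05 − 964.52 = -4.47 m.
Hydraulic gradient: i = |Δh| / L = 4.47 / 1104.7 = 0.00405.
Flow is from higher to lower head: from OW-8 toward OW-2, i.e. toward the south-east.

i ≈ 0.00405; groundwater flows toward the south-east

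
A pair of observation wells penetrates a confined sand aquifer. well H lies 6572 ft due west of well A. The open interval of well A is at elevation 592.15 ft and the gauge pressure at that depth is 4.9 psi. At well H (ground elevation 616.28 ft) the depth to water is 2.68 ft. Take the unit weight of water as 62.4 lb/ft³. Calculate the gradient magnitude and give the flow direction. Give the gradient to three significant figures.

Pressure head at well A: ψ = 144·P/γ = 144 × 4.9 / 62.4 = 11.31 ft.
Total head at well A: h = z + ψ = 592.15 + 11.31 = 603.46 ft.
Total head at well H: h = 616.28 − 2.68 = 613.60 ft.
Head difference: h(well A) − h(well H) = 603.46 − 613.60 = -10.14 ft.
Hydraulic gradient: i = |Δh| / L = 10.14 / 6572 = 0.00154.
Flow is from higher to lower head: from well H toward well A, i.e. toward the east.

i ≈ 0.00154; groundwater flows toward the east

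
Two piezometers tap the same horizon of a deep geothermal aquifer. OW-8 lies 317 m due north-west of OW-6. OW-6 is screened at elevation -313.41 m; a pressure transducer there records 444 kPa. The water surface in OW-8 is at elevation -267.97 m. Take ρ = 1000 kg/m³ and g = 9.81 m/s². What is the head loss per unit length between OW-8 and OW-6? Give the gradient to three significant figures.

Pressure head at OW-6: ψ = P/(ρg) = 444×1000 / (1000 × 9.81) = 45.26 m.
Total head at OW-6: h = z + ψ = -313.41 + 45.26 = -268.15 m.
Total head at OW-8: h = -267.97 m (water level in the piezometer is the total head).
Head difference: h(OW-6) − h(OW-8) = -268.15 − (-267.97) = -0.18 m.
Hydraulic gradient: i = |Δh| / L = 0.18 / 317 = 0.000568.

i ≈ 0.000568 m/m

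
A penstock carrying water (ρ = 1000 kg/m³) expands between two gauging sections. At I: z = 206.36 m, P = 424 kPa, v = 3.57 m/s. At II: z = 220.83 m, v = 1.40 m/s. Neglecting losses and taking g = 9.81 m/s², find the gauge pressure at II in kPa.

P₂ ≈ 287 kPa

Pressure head at I: ψ₁ = P₁/(ρg) = 424×1000 / (1000 × 9.81) = 43.22 m.
Velocity heads: v₁²/2g = 3.57²/19.62 = 0.650 m; v₂²/2g = 1.40²/19.62 = 0.100 m.
Total head H = z₁ + ψ₁ + v₁²/2g = 206.36 + 43.22 + 0.650 = 250.23 m.
ψ₂ = H − z₂ − v₂²/2g = 250.23 − 220.83 − 0.100 = 29.30 m.
P₂ = ρgψ₂ = 1000 × 9.81 × 29.30 ≈ 287 kPa.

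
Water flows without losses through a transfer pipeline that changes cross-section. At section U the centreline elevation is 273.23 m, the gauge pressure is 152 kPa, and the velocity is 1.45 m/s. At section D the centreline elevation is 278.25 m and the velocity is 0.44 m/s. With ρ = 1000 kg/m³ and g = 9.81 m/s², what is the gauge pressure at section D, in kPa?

Pressure head at U: ψ₁ = P₁/(ρg) = 152×1000 / (1000 × 9.81) = 15.49 m.
Velocity heads: v₁²/2g = 1.45²/19.62 = 0.107 m; v₂²/2g = 0.44²/19.62 = 0.010 m.
Total head H = z₁ + ψ₁ + v₁²/2g = 273.23 + 15.49 + 0.107 = 288.83 m.
ψ₂ = H − z₂ − v₂²/2g = 288.83 − 278.25 − 0.010 = 10.57 m.
P₂ = ρgψ₂ = 1000 × 9.81 × 10.57 ≈ 104 kPa.

P₂ ≈ 104 kPa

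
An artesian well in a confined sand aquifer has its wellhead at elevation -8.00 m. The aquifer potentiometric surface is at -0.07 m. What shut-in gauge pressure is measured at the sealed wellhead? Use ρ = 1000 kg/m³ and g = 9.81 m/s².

P ≈ 77.8 kPa

Head above the cap: Δh = -0.07 − (-8.00) = 7.93 m.
P = ρgΔh = 1000 × 9.81 × 7.93 = 77793 Pa ≈ 77.8 kPa.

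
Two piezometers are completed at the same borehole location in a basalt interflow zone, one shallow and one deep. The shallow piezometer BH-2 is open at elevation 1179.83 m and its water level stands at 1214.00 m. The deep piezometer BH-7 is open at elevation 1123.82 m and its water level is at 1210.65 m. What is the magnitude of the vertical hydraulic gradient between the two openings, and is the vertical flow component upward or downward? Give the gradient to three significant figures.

Total head at BH-2: h = 1214.00 m (water level in the standpipe).
Total head at BH-7: h = 1210.65 m.
Δh = h(BH-2) − h(BH-7) = 1214.00 − 1210.65 = 3.35 m.
Vertical separation Δz = 1179.83 − 1123.82 = 56.01 m.
|i_v| = |Δh| / Δz = 3.35 / 56.01 = 0.0598.
Head is higher in the shallow piezometer, so vertical flow is downward (recharge condition).

|i_v| ≈ 0.0598; vertical flow is downward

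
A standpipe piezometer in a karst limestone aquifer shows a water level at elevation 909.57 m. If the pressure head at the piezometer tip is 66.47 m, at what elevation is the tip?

z = h − ψ = 909.57 − 66.47 = 843.10 m.

z ≈ 843.10 m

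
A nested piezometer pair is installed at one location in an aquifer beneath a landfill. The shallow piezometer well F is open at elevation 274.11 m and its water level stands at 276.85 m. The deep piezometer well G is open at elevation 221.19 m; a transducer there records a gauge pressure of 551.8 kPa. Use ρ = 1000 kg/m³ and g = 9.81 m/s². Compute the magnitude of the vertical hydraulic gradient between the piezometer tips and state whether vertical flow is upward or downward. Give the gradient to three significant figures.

Total head at well F: h = 276.85 m (water level in the standpipe).
Pressure head at well G: ψ = P/(ρg) = 551.8×1000 / (1000 × 9.81) = 56.25 m.
Total head at well G: h = z + ψ = 221.19 + 56.25 = 277.44 m.
Δh = h(well F) − h(well G) = 276.85 − 277.44 = -0.59 m.
Vertical separation Δz = 274.11 − 221.19 = 52.92 m.
|i_v| = |Δh| / Δz = 0.59 / 52.92 = 0.0111.
Head is higher in the deep piezometer, so vertical flow is upward (discharge condition).

|i_v| ≈ 0.0111; vertical flow is upward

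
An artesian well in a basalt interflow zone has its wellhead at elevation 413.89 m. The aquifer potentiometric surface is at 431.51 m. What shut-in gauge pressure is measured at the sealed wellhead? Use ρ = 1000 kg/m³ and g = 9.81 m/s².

Head above the cap: Δh = 431.51 − 413.89 = 17.62 m.
P = ρgΔh = 1000 × 9.81 × 17.62 = 172852 Pa ≈ 173 kPa.

P ≈ 173 kPa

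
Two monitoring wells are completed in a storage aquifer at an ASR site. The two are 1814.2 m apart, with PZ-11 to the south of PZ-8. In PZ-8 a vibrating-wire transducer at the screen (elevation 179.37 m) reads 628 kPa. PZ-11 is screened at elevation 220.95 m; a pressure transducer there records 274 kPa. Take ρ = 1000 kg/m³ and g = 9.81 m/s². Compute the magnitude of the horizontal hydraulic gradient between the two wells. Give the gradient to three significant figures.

i ≈ 0.00303

Pressure head at PZ-8: ψ = P/(ρg) = 628×1000 / (1000 × 9.81) = 64.02 m.
Total head at PZ-8: h = z + ψ = 179.37 + 64.02 = 243.39 m.
Pressure head at PZ-11: ψ = P/(ρg) = 274×1000 / (1000 × 9.81) = 27.93 m.
Total head at PZ-11: h = z + ψ = 220.95 + 27.93 = 248.88 m.
Head difference: h(PZ-8) − h(PZ-11) = 243.39 − 248.88 = -5.49 m.
Hydraulic gradient: i = |Δh| / L = 5.49 / 1814.2 = 0.00303.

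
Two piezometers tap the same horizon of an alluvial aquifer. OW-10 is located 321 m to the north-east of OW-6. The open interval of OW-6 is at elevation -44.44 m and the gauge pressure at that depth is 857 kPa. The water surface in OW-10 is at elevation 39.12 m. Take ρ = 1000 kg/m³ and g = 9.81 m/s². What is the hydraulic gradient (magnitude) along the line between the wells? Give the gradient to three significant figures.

Pressure head at OW-6: ψ = P/(ρg) = 857×1000 / (1000 × 9.81) = 87.36 m.
Total head at OW-6: h = z + ψ = -44.44 + 87.36 = 42.92 m.
Total head at OW-10: h = 39.12 m (water level in the piezometer is the total head).
Head difference: h(OW-6) − h(OW-10) = 42.92 − 39.12 = 3.80 m.
Hydraulic gradient: i = |Δh| / L = 3.80 / 321 = 0.0118.

i ≈ 0.0118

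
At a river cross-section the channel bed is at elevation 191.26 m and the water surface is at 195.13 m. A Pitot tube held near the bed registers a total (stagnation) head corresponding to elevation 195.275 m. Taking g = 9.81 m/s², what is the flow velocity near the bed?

v ≈ 1.69 m/s

Near the bed, under hydrostatic conditions, the piezometric head (z + ψ) equals the free-surface elevation, 195.13 m.
Velocity head = total − piezometric = 195.275 − 195.13 = 0.145 m.
v = √(2g·h_v) = √(2 × 9.81 × 0.145) = 1.69 m/s.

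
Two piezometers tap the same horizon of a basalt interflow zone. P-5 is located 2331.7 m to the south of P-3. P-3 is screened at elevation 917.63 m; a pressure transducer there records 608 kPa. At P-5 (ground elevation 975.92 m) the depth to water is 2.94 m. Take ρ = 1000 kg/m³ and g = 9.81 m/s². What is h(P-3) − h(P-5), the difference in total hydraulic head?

Δh ≈ 6.63 m

Pressure head at P-3: ψ = P/(ρg) = 608×1000 / (1000 × 9.81) = 61.98 m.
Total head at P-3: h = z + ψ = 917.63 + 61.98 = 979.61 m.
Total head at P-5: h = 975.92 − 2.94 = 972.98 m.
Head difference: h(P-3) − h(P-5) = 979.61 − 972.98 = 6.63 m.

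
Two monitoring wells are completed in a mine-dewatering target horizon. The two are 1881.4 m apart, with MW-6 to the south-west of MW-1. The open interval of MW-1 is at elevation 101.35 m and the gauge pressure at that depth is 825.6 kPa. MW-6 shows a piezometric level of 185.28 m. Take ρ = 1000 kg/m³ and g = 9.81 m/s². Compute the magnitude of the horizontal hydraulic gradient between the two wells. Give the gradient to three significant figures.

Pressure head at MW-1: ψ = P/(ρg) = 825.6×1000 / (1000 × 9.81) = 84.16 m.
Total head at MW-1: h = z + ψ = 101.35 + 84.16 = 185.51 m.
Total head at MW-6: h = 185.28 m (water level in the piezometer is the total head).
Head difference: h(MW-1) − h(MW-6) = 185.51 − 185.28 = 0.23 m.
Hydraulic gradient: i = |Δh| / L = 0.23 / 1881.4 = 0.000122.

i ≈ 0.000122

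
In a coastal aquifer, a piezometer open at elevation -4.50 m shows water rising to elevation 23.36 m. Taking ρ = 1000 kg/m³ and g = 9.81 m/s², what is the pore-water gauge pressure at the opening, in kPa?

P ≈ 273 kPa

Pressure head ψ = h − z = 23.36 − (-4.50) = 27.86 m.
P = ρgψ = 1000 × 9.81 × 27.86 = 273307 Pa ≈ 273 kPa.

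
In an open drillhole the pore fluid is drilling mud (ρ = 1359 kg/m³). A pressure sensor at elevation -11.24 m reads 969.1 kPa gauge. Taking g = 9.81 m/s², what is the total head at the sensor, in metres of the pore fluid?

h ≈ 61.45 m

ψ = P/(ρg) = 969.1×1000 / (1359 × 9.81) = 72.69 m.
h = z + ψ = -11.24 + 72.69 = 61.45 m.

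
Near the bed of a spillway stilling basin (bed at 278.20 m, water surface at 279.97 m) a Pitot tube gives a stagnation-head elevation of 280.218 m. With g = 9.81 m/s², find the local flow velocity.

v ≈ 2.21 m/s

Near the bed, under hydrostatic conditions, the piezometric head (z + ψ) equals the free-surface elevation, 279.97 m.
Velocity head = total − piezometric = 280.218 − 279.97 = 0.248 m.
v = √(2g·h_v) = √(2 × 9.81 × 0.248) = 2.21 m/s.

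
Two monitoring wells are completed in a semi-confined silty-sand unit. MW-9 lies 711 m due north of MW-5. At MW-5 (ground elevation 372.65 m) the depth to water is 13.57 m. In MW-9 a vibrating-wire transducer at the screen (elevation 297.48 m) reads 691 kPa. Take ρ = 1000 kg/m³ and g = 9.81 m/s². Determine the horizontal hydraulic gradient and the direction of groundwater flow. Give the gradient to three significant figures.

Total head at MW-5: h = 372.65 − 13.57 = 359.08 m.
Pressure head at MW-9: ψ = P/(ρg) = 691×1000 / (1000 × 9.81) = 70.44 m.
Total head at MW-9: h = z + ψ = 297.48 + 70.44 = 367.92 m.
Head difference: h(MW-5) − h(MW-9) = 359.08 − 367.92 = -8.84 m.
Hydraulic gradient: i = |Δh| / L = 8.84 / 711 = 0.0124.
Flow is from higher to lower head: from MW-9 toward MW-5, i.e. toward the south.

i ≈ 0.0124; groundwater flows toward the south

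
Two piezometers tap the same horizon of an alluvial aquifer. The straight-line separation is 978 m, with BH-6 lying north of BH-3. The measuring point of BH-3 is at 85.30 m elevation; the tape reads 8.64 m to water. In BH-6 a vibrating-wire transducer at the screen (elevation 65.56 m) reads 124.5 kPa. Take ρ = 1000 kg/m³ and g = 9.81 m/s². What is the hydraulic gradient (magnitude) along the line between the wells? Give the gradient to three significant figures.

Total head at BH-3: h = 85.30 − 8.64 = 76.66 m.
Pressure head at BH-6: ψ = P/(ρg) = 124.5×1000 / (1000 × 9.81) = 12.69 m.
Total head at BH-6: h = z + ψ = 65.56 + 12.69 = 78.25 m.
Head difference: h(BH-3) − h(BH-6) = 76.66 − 78.25 = -1.59 m.
Hydraulic gradient: i = |Δh| / L = 1.59 / 978 = 0.00163.

i ≈ 0.00163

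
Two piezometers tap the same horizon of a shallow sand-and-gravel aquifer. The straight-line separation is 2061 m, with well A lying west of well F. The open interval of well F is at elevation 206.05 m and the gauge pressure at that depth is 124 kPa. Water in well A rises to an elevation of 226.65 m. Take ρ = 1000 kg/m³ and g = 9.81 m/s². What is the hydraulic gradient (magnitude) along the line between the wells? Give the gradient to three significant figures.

Pressure head at well F: ψ = P/(ρg) = 124×1000 / (1000 × 9.81) = 12.64 m.
Total head at well F: h = z + ψ = 206.05 + 12.64 = 218.69 m.
Total head at well A: h = 226.65 m (water level in the piezometer is the total head).
Head difference: h(well F) − h(well A) = 218.69 − 226.65 = -7.96 m.
Hydraulic gradient: i = |Δh| / L = 7.96 / 2061 = 0.00386.

i ≈ 0.00386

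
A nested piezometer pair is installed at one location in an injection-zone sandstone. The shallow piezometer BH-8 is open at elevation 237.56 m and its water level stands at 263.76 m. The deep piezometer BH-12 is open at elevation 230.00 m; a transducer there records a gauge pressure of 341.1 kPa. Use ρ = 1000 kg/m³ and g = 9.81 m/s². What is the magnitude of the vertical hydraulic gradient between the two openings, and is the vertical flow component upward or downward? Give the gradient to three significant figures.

|i_v| ≈ 0.134; vertical flow is upward

Total head at BH-8: h = 263.76 m (water level in the standpipe).
Pressure head at BH-12: ψ = P/(ρg) = 341.1×1000 / (1000 × 9.81) = 34.77 m.
Total head at BH-12: h = z + ψ = 230.00 + 34.77 = 264.77 m.
Δh = h(BH-8) − h(BH-12) = 263.76 − 264.77 = -1.01 m.
Vertical separation Δz = 237.56 − 230.00 = 7.56 m.
|i_v| = |Δh| / Δz = 1.01 / 7.56 = 0.134.
Head is higher in the deep piezometer, so vertical flow is upward (discharge condition).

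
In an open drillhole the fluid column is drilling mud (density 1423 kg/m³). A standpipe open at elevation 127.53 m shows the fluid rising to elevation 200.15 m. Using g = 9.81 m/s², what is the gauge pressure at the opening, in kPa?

P ≈ 1010 kPa

Pressure head ψ = h − z = 200.15 − 127.53 = 72.62 m.
P = ρgψ = 1423 × 9.81 × 72.62 = 1013748 Pa ≈ 1010 kPa.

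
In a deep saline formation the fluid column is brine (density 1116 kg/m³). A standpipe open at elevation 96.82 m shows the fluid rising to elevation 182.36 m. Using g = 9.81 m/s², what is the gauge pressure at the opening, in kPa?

Pressure head ψ = h − z = 182.36 − 96.82 = 85.54 m.
P = ρgψ = 1116 × 9.81 × 85.54 = 936488 Pa ≈ 936 kPa.

P ≈ 936 kPa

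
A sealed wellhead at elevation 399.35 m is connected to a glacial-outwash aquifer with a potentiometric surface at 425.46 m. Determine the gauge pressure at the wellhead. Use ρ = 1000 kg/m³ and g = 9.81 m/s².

P ≈ 256 kPa

Head above the cap: Δh = 425.46 − 399.35 = 26.11 m.
P = ρgΔh = 1000 × 9.81 × 26.11 = 256139 Pa ≈ 256 kPa.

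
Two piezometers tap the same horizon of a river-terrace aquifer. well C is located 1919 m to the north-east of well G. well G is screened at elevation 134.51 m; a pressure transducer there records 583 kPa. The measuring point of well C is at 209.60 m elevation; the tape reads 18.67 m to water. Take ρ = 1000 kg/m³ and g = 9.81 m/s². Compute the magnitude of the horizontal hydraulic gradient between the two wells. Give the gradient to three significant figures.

i ≈ 0.00157

Pressure head at well G: ψ = P/(ρg) = 583×1000 / (1000 × 9.81) = 59.43 m.
Total head at well G: h = z + ψ = 134.51 + 59.43 = 193.94 m.
Total head at well C: h = 209.60 − 18.67 = 190.93 m.
Head difference: h(well G) − h(well C) = 193.94 − 190.93 = 3.01 m.
Hydraulic gradient: i = |Δh| / L = 3.01 / 1919 = 0.00157.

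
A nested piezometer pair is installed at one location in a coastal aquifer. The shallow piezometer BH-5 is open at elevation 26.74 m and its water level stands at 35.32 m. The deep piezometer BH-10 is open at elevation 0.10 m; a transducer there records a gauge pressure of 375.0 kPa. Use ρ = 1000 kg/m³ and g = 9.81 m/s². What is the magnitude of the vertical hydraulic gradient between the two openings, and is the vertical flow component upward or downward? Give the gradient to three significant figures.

Total head at BH-5: h = 35.32 m (water level in the standpipe).
Pressure head at BH-10: ψ = P/(ρg) = 375.0×1000 / (1000 × 9.81) = 38.23 m.
Total head at BH-10: h = z + ψ = 0.10 + 38.23 = 38.33 m.
Δh = h(BH-5) − h(BH-10) = 35.32 − 38.33 = -3.01 m.
Vertical separation Δz = 26.74 − 0.10 = 26.64 m.
|i_v| = |Δh| / Δz = 3.01 / 26.64 = 0.113.
Head is higher in the deep piezometer, so vertical flow is upward (discharge condition).

|i_v| ≈ 0.113; vertical flow is upward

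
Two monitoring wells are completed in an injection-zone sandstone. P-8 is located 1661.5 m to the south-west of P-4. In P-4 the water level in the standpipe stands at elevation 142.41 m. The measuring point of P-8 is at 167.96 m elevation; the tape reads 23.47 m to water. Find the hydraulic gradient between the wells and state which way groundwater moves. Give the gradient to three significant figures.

Total head at P-4: h = 142.41 m (water level in the piezometer is the total head).
Total head at P-8: h = 167.96 − 23.47 = 144.49 m.
Head difference: h(P-4) − h(P-8) = 142.41 − 144.49 = -2.08 m.
Hydraulic gradient: i = |Δh| / L = 2.08 / 1661.5 = 0.00125.
Flow is from higher to lower head: from P-8 toward P-4, i.e. toward the north-east.

i ≈ 0.00125; groundwater flows toward the north-east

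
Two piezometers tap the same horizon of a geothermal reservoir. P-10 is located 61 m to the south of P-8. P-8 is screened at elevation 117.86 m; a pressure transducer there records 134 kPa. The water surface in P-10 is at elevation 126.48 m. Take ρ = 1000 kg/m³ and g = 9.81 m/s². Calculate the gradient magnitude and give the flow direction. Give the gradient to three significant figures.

i ≈ 0.0826; groundwater flows toward the south

Pressure head at P-8: ψ = P/(ρg) = 134×1000 / (1000 × 9.81) = 13.66 m.
Total head at P-8: h = z + ψ = 117.86 + 13.66 = 131.52 m.
Total head at P-10: h = 126.48 m (water level in the piezometer is the total head).
Head difference: h(P-8) − h(P-10) = 131.52 − 126.48 = 5.04 m.
Hydraulic gradient: i = |Δh| / L = 5.04 / 61 = 0.0826.
Flow is from higher to lower head: from P-8 toward P-10, i.e. toward the south.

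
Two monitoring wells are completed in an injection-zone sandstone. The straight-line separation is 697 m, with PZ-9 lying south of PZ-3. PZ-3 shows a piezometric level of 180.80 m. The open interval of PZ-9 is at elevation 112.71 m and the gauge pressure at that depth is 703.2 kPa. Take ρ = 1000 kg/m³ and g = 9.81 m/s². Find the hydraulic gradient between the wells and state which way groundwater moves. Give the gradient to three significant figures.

i ≈ 0.00515; groundwater flows toward the north

Total head at PZ-3: h = 180.80 m (water level in the piezometer is the total head).
Pressure head at PZ-9: ψ = P/(ρg) = 703.2×1000 / (1000 × 9.81) = 71.68 m.
Total head at PZ-9: h = z + ψ = 112.71 + 71.68 = 184.39 m.
Head difference: h(PZ-3) − h(PZ-9) = 180.80 − 184.39 = -3.59 m.
Hydraulic gradient: i = |Δh| / L = 3.59 / 697 = 0.00515.
Flow is from higher to lower head: from PZ-9 toward PZ-3, i.e. toward the north.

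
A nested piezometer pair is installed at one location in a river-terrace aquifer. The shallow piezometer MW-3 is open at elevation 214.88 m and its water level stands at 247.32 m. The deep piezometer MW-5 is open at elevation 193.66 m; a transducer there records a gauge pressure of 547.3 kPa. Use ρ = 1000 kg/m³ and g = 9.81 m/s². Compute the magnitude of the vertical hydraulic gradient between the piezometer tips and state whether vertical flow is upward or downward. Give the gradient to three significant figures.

Total head at MW-3: h = 247.32 m (water level in the standpipe).
Pressure head at MW-5: ψ = P/(ρg) = 547.3×1000 / (1000 × 9.81) = 55.79 m.
Total head at MW-5: h = z + ψ = 193.66 + 55.79 = 249.45 m.
Δh = h(MW-3) − h(MW-5) = 247.32 − 249.45 = -2.13 m.
Vertical separation Δz = 214.88 − 193.66 = 21.22 m.
|i_v| = |Δh| / Δz = 2.13 / 21.22 = 0.100.
Head is higher in the deep piezometer, so vertical flow is upward (discharge condition).

|i_v| ≈ 0.100; vertical flow is upward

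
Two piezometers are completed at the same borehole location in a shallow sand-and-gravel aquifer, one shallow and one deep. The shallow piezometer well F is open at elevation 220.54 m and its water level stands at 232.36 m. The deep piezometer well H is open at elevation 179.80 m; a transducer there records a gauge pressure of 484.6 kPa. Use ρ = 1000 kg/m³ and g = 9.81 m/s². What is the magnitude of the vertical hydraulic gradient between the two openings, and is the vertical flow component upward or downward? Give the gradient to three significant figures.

Total head at well F: h = 232.36 m (water level in the standpipe).
Pressure head at well H: ψ = P/(ρg) = 484.6×1000 / (1000 × 9.81) = 49.40 m.
Total head at well H: h = z + ψ = 179.80 + 49.40 = 229.20 m.
Δh = h(well F) − h(well H) = 232.36 − 229.20 = 3.16 m.
Vertical separation Δz = 220.54 − 179.80 = 40.74 m.
|i_v| = |Δh| / Δz = 3.16 / 40.74 = 0.0776.
Head is higher in the shallow piezometer, so vertical flow is downward (recharge condition).

|i_v| ≈ 0.0776; vertical flow is downward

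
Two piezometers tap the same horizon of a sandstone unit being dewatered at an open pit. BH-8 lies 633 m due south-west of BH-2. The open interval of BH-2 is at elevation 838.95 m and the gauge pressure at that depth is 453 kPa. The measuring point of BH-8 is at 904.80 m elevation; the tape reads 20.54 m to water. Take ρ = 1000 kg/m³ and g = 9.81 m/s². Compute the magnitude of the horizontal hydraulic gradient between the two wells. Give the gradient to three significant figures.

Pressure head at BH-2: ψ = P/(ρg) = 453×1000 / (1000 × 9.81) = 46.18 m.
Total head at BH-2: h = z + ψ = 838.95 + 46.18 = 885.13 m.
Total head at BH-8: h = 904.80 − 20.54 = 884.26 m.
Head difference: h(BH-2) − h(BH-8) = 885.13 − 884.26 = 0.87 m.
Hydraulic gradient: i = |Δh| / L = 0.87 / 633 = 0.00137.

i ≈ 0.00137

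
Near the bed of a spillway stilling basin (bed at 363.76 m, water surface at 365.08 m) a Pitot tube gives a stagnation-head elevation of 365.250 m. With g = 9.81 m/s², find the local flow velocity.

v ≈ 1.83 m/s

Near the bed, under hydrostatic conditions, the piezometric head (z + ψ) equals the free-surface elevation, 365.08 m.
Velocity head = total − piezometric = 365.250 − 365.08 = 0.170 m.
v = √(2g·h_v) = √(2 × 9.81 × 0.170) = 1.83 m/s.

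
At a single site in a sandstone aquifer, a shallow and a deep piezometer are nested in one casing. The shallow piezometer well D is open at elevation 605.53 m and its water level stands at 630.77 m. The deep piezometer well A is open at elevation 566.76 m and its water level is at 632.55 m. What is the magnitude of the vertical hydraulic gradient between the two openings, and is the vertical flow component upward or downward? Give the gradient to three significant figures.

Total head at well D: h = 630.77 m (water level in the standpipe).
Total head at well A: h = 632.55 m.
Δh = h(well D) − h(well A) = 630.77 − 632.55 = -1.78 m.
Vertical separation Δz = 605.53 − 566.76 = 38.77 m.
|i_v| = |Δh| / Δz = 1.78 / 38.77 = 0.0459.
Head is higher in the deep piezometer, so vertical flow is upward (discharge condition).

|i_v| ≈ 0.0459; vertical flow is upward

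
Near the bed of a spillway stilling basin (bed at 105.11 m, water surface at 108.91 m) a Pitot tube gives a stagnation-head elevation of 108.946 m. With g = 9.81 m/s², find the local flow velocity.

Near the bed, under hydrostatic conditions, the piezometric head (z + ψ) equals the free-surface elevation, 108.91 m.
Velocity head = total − piezometric = 108.946 − 108.91 = 0.036 m.
v = √(2g·h_v) = √(2 × 9.81 × 0.036) = 0.840 m/s.

v ≈ 0.840 m/s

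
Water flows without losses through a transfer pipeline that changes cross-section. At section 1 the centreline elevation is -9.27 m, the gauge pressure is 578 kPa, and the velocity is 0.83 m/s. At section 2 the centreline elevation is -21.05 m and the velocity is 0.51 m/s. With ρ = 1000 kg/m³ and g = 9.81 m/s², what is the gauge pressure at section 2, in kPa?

P₂ ≈ 694 kPa

Pressure head at 1: ψ₁ = P₁/(ρg) = 578×1000 / (1000 × 9.81) = 58.92 m.
Velocity heads: v₁²/2g = 0.83²/19.62 = 0.035 m; v₂²/2g = 0.51²/19.62 = 0.013 m.
Total head H = z₁ + ψ₁ + v₁²/2g = -9.27 + 58.92 + 0.035 = 49.69 m.
ψ₂ = H − z₂ − v₂²/2g = 49.69 − (-21.05) − 0.013 = 70.73 m.
P₂ = ρgψ₂ = 1000 × 9.81 × 70.73 ≈ 694 kPa.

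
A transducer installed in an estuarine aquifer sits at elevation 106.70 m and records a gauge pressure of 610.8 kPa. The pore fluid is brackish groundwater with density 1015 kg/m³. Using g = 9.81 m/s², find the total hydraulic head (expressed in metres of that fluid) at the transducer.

h ≈ 168.04 m

ψ = P/(ρg) = 610.8×1000 / (1015 × 9.81) = 61.34 m.
h = z + ψ = 106.70 + 61.34 = 168.04 m.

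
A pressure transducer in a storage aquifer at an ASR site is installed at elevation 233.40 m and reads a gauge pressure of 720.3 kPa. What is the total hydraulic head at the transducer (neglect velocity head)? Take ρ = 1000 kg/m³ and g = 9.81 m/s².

h ≈ 306.83 m

ψ = P/(ρg) = 720.3×1000 / (1000 × 9.81) = 73.43 m.
h = z + ψ = 233.40 + 73.43 = 306.83 m.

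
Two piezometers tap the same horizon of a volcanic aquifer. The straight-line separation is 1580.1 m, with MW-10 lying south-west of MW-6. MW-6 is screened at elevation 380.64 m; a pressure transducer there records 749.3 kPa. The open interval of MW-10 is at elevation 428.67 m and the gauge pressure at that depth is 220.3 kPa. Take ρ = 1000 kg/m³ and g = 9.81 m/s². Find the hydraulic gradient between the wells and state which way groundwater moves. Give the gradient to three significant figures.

i ≈ 0.00373; groundwater flows toward the south-west

Pressure head at MW-6: ψ = P/(ρg) = 749.3×1000 / (1000 × 9.81) = 76.38 m.
Total head at MW-6: h = z + ψ = 380.64 + 76.38 = 457.02 m.
Pressure head at MW-10: ψ = P/(ρg) = 220.3×1000 / (1000 × 9.81) = 22.46 m.
Total head at MW-10: h = z + ψ = 428.67 + 22.46 = 451.13 m.
Head difference: h(MW-6) − h(MW-10) = 457.02 − 451.13 = 5.89 m.
Hydraulic gradient: i = |Δh| / L = 5.89 / 1580.1 = 0.00373.
Flow is from higher to lower head: from MW-6 toward MW-10, i.e. toward the south-west.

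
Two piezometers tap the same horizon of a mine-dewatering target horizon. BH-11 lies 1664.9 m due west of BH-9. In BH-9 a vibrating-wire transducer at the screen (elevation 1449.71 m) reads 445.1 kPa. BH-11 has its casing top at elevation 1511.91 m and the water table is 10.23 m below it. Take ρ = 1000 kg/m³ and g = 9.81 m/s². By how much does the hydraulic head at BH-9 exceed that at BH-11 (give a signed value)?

Δh ≈ -6.60 m

Pressure head at BH-9: ψ = P/(ρg) = 445.1×1000 / (1000 × 9.81) = 45.37 m.
Total head at BH-9: h = z + ψ = 1449.71 + 45.37 = 1495.08 m.
Total head at BH-11: h = 1511.91 − 10.23 = 1501.68 m.
Head difference: h(BH-9) − h(BH-11) = 1495.08 − 1501.68 = -6.60 m.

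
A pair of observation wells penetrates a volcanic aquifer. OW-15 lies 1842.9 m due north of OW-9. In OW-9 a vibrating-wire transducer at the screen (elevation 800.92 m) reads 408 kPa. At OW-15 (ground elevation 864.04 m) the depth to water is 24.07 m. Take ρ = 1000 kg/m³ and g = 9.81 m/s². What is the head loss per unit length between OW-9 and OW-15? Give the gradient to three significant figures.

i ≈ 0.00138 m/m

Pressure head at OW-9: ψ = P/(ρg) = 408×1000 / (1000 × 9.81) = 41.59 m.
Total head at OW-9: h = z + ψ = 800.92 + 41.59 = 842.51 m.
Total head at OW-15: h = 864.04 − 24.07 = 839.97 m.
Head difference: h(OW-9) − h(OW-15) = 842.51 − 839.97 = 2.54 m.
Hydraulic gradient: i = |Δh| / L = 2.54 / 1842.9 = 0.00138.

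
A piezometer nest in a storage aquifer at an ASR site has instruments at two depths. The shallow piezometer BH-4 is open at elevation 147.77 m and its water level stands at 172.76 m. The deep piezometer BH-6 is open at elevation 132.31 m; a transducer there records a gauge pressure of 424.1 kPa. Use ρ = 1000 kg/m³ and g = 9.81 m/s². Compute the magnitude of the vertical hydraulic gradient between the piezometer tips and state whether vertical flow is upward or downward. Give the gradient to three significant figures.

|i_v| ≈ 0.180; vertical flow is upward

Total head at BH-4: h = 172.76 m (water level in the standpipe).
Pressure head at BH-6: ψ = P/(ρg) = 424.1×1000 / (1000 × 9.81) = 43.23 m.
Total head at BH-6: h = z + ψ = 132.31 + 43.23 = 175.54 m.
Δh = h(BH-4) − h(BH-6) = 172.76 − 175.54 = -2.78 m.
Vertical separation Δz = 147.77 − 132.31 = 15.46 m.
|i_v| = |Δh| / Δz = 2.78 / 15.46 = 0.180.
Head is higher in the deep piezometer, so vertical flow is upward (discharge condition).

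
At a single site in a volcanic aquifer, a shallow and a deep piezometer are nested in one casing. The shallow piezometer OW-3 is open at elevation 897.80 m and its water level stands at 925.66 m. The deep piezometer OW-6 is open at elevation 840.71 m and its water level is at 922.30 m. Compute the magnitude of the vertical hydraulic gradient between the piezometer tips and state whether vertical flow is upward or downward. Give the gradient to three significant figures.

|i_v| ≈ 0.0589; vertical flow is downward

Total head at OW-3: h = 925.66 m (water level in the standpipe).
Total head at OW-6: h = 922.30 m.
Δh = h(OW-3) − h(OW-6) = 925.66 − 922.30 = 3.36 m.
Vertical separation Δz = 897.80 − 840.71 = 57.09 m.
|i_v| = |Δh| / Δz = 3.36 / 57.09 = 0.0589.
Head is higher in the shallow piezometer, so vertical flow is downward (recharge condition).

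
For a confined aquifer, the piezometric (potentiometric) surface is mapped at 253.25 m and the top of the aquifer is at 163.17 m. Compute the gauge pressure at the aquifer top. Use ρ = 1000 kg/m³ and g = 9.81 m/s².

P ≈ 884 kPa

Pressure head at the aquifer top: ψ = h − z = 253.25 − 163.17 = 90.08 m.
P = ρgψ = 1000 × 9.81 × 90.08 = 883685 Pa ≈ 884 kPa.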